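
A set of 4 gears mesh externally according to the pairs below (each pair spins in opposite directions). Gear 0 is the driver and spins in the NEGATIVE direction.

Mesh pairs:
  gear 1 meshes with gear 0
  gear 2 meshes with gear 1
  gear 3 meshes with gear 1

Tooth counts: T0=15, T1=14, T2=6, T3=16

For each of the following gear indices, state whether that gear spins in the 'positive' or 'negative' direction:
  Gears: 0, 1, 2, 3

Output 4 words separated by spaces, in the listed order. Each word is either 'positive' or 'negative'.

Answer: negative positive negative negative

Derivation:
Gear 0 (driver): negative (depth 0)
  gear 1: meshes with gear 0 -> depth 1 -> positive (opposite of gear 0)
  gear 2: meshes with gear 1 -> depth 2 -> negative (opposite of gear 1)
  gear 3: meshes with gear 1 -> depth 2 -> negative (opposite of gear 1)
Queried indices 0, 1, 2, 3 -> negative, positive, negative, negative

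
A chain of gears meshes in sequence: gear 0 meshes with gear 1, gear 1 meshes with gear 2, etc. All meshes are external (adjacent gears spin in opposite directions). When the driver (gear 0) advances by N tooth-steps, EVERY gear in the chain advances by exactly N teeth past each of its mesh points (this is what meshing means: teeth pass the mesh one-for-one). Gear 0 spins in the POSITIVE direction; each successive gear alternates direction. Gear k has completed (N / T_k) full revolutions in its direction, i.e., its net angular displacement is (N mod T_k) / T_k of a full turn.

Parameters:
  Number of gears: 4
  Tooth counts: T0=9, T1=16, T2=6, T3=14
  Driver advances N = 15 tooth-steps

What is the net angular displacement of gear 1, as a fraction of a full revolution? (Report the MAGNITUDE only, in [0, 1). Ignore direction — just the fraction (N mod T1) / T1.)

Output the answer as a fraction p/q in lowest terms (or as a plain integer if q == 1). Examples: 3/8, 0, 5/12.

Answer: 15/16

Derivation:
Chain of 4 gears, tooth counts: [9, 16, 6, 14]
  gear 0: T0=9, direction=positive, advance = 15 mod 9 = 6 teeth = 6/9 turn
  gear 1: T1=16, direction=negative, advance = 15 mod 16 = 15 teeth = 15/16 turn
  gear 2: T2=6, direction=positive, advance = 15 mod 6 = 3 teeth = 3/6 turn
  gear 3: T3=14, direction=negative, advance = 15 mod 14 = 1 teeth = 1/14 turn
Gear 1: 15 mod 16 = 15
Fraction = 15 / 16 = 15/16 (gcd(15,16)=1) = 15/16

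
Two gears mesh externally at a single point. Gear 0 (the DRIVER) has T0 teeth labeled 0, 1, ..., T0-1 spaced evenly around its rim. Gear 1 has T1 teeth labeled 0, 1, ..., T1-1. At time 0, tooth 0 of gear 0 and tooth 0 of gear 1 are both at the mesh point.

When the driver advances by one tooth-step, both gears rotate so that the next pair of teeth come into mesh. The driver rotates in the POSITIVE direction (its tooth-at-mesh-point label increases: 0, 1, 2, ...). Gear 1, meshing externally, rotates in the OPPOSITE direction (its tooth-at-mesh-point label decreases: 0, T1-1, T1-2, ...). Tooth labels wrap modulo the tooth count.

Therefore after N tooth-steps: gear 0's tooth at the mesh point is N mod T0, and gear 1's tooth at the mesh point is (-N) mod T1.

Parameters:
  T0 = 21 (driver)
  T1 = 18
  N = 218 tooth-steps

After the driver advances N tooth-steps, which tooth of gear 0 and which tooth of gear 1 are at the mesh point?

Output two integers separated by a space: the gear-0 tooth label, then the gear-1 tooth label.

Gear 0 (driver, T0=21): tooth at mesh = N mod T0
  218 = 10 * 21 + 8, so 218 mod 21 = 8
  gear 0 tooth = 8
Gear 1 (driven, T1=18): tooth at mesh = (-N) mod T1
  218 = 12 * 18 + 2, so 218 mod 18 = 2
  (-218) mod 18 = (-2) mod 18 = 18 - 2 = 16
Mesh after 218 steps: gear-0 tooth 8 meets gear-1 tooth 16

Answer: 8 16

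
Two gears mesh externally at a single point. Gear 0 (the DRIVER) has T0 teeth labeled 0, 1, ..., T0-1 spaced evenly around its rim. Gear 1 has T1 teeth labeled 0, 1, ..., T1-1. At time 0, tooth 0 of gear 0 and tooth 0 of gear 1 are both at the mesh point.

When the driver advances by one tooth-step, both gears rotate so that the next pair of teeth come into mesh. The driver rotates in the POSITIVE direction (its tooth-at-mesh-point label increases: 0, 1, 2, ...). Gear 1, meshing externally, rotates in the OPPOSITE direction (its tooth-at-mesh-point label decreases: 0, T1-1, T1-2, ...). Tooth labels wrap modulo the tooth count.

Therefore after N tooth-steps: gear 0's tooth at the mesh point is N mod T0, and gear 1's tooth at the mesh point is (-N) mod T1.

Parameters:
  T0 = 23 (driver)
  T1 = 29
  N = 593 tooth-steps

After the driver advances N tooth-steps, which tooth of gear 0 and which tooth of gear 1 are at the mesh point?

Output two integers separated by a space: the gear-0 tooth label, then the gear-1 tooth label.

Gear 0 (driver, T0=23): tooth at mesh = N mod T0
  593 = 25 * 23 + 18, so 593 mod 23 = 18
  gear 0 tooth = 18
Gear 1 (driven, T1=29): tooth at mesh = (-N) mod T1
  593 = 20 * 29 + 13, so 593 mod 29 = 13
  (-593) mod 29 = (-13) mod 29 = 29 - 13 = 16
Mesh after 593 steps: gear-0 tooth 18 meets gear-1 tooth 16

Answer: 18 16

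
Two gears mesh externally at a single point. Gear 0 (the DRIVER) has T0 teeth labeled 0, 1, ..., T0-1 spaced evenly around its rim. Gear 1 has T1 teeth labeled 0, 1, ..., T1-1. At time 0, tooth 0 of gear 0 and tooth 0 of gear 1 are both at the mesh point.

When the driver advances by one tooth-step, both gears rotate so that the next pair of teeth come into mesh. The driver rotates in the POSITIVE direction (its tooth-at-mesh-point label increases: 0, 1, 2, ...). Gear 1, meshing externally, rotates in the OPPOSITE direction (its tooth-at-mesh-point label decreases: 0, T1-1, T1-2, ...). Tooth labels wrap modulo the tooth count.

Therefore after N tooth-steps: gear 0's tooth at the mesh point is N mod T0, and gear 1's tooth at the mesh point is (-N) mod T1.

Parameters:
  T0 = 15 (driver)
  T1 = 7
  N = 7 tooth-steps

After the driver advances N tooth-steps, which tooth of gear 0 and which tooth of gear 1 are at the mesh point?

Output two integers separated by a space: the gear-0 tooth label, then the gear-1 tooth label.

Answer: 7 0

Derivation:
Gear 0 (driver, T0=15): tooth at mesh = N mod T0
  7 = 0 * 15 + 7, so 7 mod 15 = 7
  gear 0 tooth = 7
Gear 1 (driven, T1=7): tooth at mesh = (-N) mod T1
  7 = 1 * 7 + 0, so 7 mod 7 = 0
  (-7) mod 7 = 0
Mesh after 7 steps: gear-0 tooth 7 meets gear-1 tooth 0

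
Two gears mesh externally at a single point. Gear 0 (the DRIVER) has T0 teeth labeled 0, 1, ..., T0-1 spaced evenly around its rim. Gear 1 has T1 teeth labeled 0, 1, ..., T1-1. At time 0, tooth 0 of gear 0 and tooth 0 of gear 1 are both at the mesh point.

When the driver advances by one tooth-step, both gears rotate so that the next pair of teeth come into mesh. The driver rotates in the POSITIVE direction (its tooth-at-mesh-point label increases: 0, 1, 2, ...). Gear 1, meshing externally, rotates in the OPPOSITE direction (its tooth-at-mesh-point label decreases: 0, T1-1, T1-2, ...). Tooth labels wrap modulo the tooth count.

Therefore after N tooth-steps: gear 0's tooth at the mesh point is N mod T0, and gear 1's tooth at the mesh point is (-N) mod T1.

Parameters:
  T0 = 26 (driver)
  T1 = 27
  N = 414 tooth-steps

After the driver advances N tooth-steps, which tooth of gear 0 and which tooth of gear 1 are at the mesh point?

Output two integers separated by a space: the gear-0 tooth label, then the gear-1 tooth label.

Answer: 24 18

Derivation:
Gear 0 (driver, T0=26): tooth at mesh = N mod T0
  414 = 15 * 26 + 24, so 414 mod 26 = 24
  gear 0 tooth = 24
Gear 1 (driven, T1=27): tooth at mesh = (-N) mod T1
  414 = 15 * 27 + 9, so 414 mod 27 = 9
  (-414) mod 27 = (-9) mod 27 = 27 - 9 = 18
Mesh after 414 steps: gear-0 tooth 24 meets gear-1 tooth 18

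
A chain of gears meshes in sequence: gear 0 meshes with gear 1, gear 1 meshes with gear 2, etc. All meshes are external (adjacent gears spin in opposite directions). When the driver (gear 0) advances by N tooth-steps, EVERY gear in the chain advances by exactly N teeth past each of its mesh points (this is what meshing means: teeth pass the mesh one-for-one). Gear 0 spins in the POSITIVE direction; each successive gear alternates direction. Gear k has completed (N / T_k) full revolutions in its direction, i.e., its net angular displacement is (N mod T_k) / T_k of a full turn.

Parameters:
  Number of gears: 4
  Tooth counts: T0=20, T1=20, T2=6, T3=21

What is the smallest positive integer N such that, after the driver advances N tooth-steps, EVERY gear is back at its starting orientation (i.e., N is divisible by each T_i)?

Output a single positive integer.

Gear k returns to start when N is a multiple of T_k.
All gears at start simultaneously when N is a common multiple of [20, 20, 6, 21]; the smallest such N is lcm(20, 20, 6, 21).
Start: lcm = T0 = 20
Fold in T1=20: gcd(20, 20) = 20; lcm(20, 20) = 20 * 20 / 20 = 400 / 20 = 20
Fold in T2=6: gcd(20, 6) = 2; lcm(20, 6) = 20 * 6 / 2 = 120 / 2 = 60
Fold in T3=21: gcd(60, 21) = 3; lcm(60, 21) = 60 * 21 / 3 = 1260 / 3 = 420
Full cycle length = 420

Answer: 420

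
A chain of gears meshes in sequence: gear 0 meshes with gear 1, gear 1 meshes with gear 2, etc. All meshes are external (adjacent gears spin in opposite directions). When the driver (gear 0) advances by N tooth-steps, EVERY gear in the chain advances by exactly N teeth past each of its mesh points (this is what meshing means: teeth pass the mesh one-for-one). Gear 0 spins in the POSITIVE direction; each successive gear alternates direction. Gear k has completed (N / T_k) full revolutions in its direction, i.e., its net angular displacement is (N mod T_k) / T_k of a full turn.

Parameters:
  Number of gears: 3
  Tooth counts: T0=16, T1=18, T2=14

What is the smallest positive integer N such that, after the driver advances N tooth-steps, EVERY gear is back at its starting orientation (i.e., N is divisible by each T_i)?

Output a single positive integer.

Answer: 1008

Derivation:
Gear k returns to start when N is a multiple of T_k.
All gears at start simultaneously when N is a common multiple of [16, 18, 14]; the smallest such N is lcm(16, 18, 14).
Start: lcm = T0 = 16
Fold in T1=18: gcd(16, 18) = 2; lcm(16, 18) = 16 * 18 / 2 = 288 / 2 = 144
Fold in T2=14: gcd(144, 14) = 2; lcm(144, 14) = 144 * 14 / 2 = 2016 / 2 = 1008
Full cycle length = 1008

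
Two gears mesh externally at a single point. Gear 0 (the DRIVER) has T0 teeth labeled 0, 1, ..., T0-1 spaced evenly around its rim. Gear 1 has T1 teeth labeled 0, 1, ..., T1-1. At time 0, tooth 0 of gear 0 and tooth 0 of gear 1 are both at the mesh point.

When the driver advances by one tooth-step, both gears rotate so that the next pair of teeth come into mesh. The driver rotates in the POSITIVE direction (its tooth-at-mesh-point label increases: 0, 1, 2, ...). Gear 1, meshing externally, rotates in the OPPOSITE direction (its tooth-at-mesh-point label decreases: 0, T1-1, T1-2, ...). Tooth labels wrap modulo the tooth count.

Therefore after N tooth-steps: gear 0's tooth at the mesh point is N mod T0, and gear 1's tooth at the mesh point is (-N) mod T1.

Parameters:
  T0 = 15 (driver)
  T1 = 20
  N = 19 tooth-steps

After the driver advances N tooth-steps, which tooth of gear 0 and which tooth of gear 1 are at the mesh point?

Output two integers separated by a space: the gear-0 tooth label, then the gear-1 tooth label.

Gear 0 (driver, T0=15): tooth at mesh = N mod T0
  19 = 1 * 15 + 4, so 19 mod 15 = 4
  gear 0 tooth = 4
Gear 1 (driven, T1=20): tooth at mesh = (-N) mod T1
  19 = 0 * 20 + 19, so 19 mod 20 = 19
  (-19) mod 20 = (-19) mod 20 = 20 - 19 = 1
Mesh after 19 steps: gear-0 tooth 4 meets gear-1 tooth 1

Answer: 4 1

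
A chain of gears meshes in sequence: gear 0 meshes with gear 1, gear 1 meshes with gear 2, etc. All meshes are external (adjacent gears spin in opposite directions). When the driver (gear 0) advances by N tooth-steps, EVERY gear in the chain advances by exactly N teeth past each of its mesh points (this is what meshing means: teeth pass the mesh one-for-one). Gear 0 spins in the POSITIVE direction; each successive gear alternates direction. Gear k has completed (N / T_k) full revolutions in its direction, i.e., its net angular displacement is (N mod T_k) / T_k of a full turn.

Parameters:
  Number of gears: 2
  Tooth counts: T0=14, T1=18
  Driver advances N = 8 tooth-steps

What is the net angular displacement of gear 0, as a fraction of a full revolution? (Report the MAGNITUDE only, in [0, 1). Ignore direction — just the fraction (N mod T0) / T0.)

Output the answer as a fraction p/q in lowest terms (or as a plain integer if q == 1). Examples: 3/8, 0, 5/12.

Answer: 4/7

Derivation:
Chain of 2 gears, tooth counts: [14, 18]
  gear 0: T0=14, direction=positive, advance = 8 mod 14 = 8 teeth = 8/14 turn
  gear 1: T1=18, direction=negative, advance = 8 mod 18 = 8 teeth = 8/18 turn
Gear 0: 8 mod 14 = 8
Fraction = 8 / 14 = 4/7 (gcd(8,14)=2) = 4/7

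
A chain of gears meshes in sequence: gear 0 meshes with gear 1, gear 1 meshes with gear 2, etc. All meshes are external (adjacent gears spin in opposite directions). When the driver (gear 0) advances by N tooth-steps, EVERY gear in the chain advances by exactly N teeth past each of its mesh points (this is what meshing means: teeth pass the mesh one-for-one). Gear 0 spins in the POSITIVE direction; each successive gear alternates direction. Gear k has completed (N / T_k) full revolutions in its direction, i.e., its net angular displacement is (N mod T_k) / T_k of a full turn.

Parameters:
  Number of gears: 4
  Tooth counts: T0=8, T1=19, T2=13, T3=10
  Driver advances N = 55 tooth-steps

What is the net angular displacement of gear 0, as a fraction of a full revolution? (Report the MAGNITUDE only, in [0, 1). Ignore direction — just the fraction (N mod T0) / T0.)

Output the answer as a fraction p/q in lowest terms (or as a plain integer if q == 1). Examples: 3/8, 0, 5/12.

Answer: 7/8

Derivation:
Chain of 4 gears, tooth counts: [8, 19, 13, 10]
  gear 0: T0=8, direction=positive, advance = 55 mod 8 = 7 teeth = 7/8 turn
  gear 1: T1=19, direction=negative, advance = 55 mod 19 = 17 teeth = 17/19 turn
  gear 2: T2=13, direction=positive, advance = 55 mod 13 = 3 teeth = 3/13 turn
  gear 3: T3=10, direction=negative, advance = 55 mod 10 = 5 teeth = 5/10 turn
Gear 0: 55 mod 8 = 7
Fraction = 7 / 8 = 7/8 (gcd(7,8)=1) = 7/8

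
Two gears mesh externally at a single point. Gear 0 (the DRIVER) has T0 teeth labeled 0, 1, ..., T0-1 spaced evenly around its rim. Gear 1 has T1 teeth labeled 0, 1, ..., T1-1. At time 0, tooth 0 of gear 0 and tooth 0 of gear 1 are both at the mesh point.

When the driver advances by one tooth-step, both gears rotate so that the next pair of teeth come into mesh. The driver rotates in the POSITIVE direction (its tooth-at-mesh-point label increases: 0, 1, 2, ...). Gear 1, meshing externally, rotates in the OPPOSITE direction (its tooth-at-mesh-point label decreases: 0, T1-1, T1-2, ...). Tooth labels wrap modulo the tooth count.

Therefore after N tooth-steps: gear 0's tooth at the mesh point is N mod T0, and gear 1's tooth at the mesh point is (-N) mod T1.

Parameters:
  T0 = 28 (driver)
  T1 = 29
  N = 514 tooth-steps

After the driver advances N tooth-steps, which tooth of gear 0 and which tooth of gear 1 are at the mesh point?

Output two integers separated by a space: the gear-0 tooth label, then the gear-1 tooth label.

Answer: 10 8

Derivation:
Gear 0 (driver, T0=28): tooth at mesh = N mod T0
  514 = 18 * 28 + 10, so 514 mod 28 = 10
  gear 0 tooth = 10
Gear 1 (driven, T1=29): tooth at mesh = (-N) mod T1
  514 = 17 * 29 + 21, so 514 mod 29 = 21
  (-514) mod 29 = (-21) mod 29 = 29 - 21 = 8
Mesh after 514 steps: gear-0 tooth 10 meets gear-1 tooth 8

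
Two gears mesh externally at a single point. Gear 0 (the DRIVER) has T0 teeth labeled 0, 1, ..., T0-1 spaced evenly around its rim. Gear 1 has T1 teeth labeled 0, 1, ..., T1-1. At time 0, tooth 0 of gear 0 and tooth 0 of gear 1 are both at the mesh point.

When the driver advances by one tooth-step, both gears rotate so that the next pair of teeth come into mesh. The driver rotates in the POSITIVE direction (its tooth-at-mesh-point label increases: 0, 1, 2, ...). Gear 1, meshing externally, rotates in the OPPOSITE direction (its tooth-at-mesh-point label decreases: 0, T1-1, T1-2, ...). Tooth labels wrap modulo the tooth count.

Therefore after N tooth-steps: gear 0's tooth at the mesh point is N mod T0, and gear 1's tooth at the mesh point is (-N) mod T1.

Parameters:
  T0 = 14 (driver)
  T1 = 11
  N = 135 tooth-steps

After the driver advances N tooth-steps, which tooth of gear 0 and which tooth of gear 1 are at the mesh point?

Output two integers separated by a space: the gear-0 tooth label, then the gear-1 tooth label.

Answer: 9 8

Derivation:
Gear 0 (driver, T0=14): tooth at mesh = N mod T0
  135 = 9 * 14 + 9, so 135 mod 14 = 9
  gear 0 tooth = 9
Gear 1 (driven, T1=11): tooth at mesh = (-N) mod T1
  135 = 12 * 11 + 3, so 135 mod 11 = 3
  (-135) mod 11 = (-3) mod 11 = 11 - 3 = 8
Mesh after 135 steps: gear-0 tooth 9 meets gear-1 tooth 8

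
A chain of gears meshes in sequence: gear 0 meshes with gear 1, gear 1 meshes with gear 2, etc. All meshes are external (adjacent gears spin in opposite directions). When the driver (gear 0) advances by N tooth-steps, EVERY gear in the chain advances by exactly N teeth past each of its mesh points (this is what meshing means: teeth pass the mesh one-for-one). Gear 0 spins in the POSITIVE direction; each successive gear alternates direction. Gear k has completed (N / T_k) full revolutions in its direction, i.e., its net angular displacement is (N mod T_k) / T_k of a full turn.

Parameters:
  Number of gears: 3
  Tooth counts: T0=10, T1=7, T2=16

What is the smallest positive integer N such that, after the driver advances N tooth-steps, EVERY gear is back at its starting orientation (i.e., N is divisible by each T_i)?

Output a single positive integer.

Answer: 560

Derivation:
Gear k returns to start when N is a multiple of T_k.
All gears at start simultaneously when N is a common multiple of [10, 7, 16]; the smallest such N is lcm(10, 7, 16).
Start: lcm = T0 = 10
Fold in T1=7: gcd(10, 7) = 1; lcm(10, 7) = 10 * 7 / 1 = 70 / 1 = 70
Fold in T2=16: gcd(70, 16) = 2; lcm(70, 16) = 70 * 16 / 2 = 1120 / 2 = 560
Full cycle length = 560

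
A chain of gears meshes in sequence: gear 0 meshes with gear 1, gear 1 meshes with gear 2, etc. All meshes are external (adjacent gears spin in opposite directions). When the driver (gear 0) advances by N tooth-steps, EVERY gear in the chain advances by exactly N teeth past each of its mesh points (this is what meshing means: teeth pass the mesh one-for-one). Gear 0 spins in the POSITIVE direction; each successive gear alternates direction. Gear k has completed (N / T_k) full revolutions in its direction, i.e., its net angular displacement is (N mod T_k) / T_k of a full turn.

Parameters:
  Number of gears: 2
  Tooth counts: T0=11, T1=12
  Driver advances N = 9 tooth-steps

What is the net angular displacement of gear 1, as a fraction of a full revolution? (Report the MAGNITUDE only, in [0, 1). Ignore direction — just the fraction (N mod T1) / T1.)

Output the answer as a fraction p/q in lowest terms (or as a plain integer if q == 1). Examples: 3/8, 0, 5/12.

Answer: 3/4

Derivation:
Chain of 2 gears, tooth counts: [11, 12]
  gear 0: T0=11, direction=positive, advance = 9 mod 11 = 9 teeth = 9/11 turn
  gear 1: T1=12, direction=negative, advance = 9 mod 12 = 9 teeth = 9/12 turn
Gear 1: 9 mod 12 = 9
Fraction = 9 / 12 = 3/4 (gcd(9,12)=3) = 3/4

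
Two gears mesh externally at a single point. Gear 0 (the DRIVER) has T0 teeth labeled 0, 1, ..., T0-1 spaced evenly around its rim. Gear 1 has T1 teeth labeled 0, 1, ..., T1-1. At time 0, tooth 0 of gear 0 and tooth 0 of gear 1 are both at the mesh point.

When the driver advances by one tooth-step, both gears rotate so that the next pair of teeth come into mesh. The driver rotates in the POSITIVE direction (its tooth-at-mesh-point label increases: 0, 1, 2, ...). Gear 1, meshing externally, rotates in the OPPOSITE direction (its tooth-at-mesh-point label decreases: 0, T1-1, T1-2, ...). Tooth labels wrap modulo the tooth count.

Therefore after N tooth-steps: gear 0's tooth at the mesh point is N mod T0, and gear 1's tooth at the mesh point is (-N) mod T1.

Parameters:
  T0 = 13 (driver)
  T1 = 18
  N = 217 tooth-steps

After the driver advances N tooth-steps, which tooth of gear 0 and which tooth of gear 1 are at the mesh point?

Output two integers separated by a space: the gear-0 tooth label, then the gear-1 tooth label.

Gear 0 (driver, T0=13): tooth at mesh = N mod T0
  217 = 16 * 13 + 9, so 217 mod 13 = 9
  gear 0 tooth = 9
Gear 1 (driven, T1=18): tooth at mesh = (-N) mod T1
  217 = 12 * 18 + 1, so 217 mod 18 = 1
  (-217) mod 18 = (-1) mod 18 = 18 - 1 = 17
Mesh after 217 steps: gear-0 tooth 9 meets gear-1 tooth 17

Answer: 9 17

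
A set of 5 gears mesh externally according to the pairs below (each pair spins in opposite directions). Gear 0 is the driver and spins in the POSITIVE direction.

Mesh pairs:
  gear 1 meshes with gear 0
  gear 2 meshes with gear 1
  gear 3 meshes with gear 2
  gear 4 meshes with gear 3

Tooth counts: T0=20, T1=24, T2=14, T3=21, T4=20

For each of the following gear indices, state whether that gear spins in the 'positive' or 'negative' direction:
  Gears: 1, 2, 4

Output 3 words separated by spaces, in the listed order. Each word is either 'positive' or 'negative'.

Answer: negative positive positive

Derivation:
Gear 0 (driver): positive (depth 0)
  gear 1: meshes with gear 0 -> depth 1 -> negative (opposite of gear 0)
  gear 2: meshes with gear 1 -> depth 2 -> positive (opposite of gear 1)
  gear 3: meshes with gear 2 -> depth 3 -> negative (opposite of gear 2)
  gear 4: meshes with gear 3 -> depth 4 -> positive (opposite of gear 3)
Queried indices 1, 2, 4 -> negative, positive, positive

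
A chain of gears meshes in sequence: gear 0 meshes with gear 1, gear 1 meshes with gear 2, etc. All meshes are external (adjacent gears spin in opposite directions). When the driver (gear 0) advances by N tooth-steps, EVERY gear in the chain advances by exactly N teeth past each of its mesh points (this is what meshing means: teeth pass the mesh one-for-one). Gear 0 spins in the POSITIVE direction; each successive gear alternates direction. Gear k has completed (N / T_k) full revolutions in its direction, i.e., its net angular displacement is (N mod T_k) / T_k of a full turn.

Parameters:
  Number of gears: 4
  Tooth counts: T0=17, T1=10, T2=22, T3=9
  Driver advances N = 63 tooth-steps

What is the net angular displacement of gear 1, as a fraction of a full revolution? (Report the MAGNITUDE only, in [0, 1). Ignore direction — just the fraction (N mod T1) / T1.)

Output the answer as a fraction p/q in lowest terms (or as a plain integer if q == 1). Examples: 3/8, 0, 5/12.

Answer: 3/10

Derivation:
Chain of 4 gears, tooth counts: [17, 10, 22, 9]
  gear 0: T0=17, direction=positive, advance = 63 mod 17 = 12 teeth = 12/17 turn
  gear 1: T1=10, direction=negative, advance = 63 mod 10 = 3 teeth = 3/10 turn
  gear 2: T2=22, direction=positive, advance = 63 mod 22 = 19 teeth = 19/22 turn
  gear 3: T3=9, direction=negative, advance = 63 mod 9 = 0 teeth = 0/9 turn
Gear 1: 63 mod 10 = 3
Fraction = 3 / 10 = 3/10 (gcd(3,10)=1) = 3/10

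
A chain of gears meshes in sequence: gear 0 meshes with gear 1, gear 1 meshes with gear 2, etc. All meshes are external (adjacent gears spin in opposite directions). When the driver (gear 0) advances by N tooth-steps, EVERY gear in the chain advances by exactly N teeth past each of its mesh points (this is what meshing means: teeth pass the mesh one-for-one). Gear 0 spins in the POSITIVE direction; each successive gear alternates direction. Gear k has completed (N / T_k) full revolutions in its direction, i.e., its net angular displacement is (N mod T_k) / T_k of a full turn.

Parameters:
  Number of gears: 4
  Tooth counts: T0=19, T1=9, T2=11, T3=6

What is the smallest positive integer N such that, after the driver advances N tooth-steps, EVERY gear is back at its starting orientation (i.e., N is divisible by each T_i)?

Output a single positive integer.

Gear k returns to start when N is a multiple of T_k.
All gears at start simultaneously when N is a common multiple of [19, 9, 11, 6]; the smallest such N is lcm(19, 9, 11, 6).
Start: lcm = T0 = 19
Fold in T1=9: gcd(19, 9) = 1; lcm(19, 9) = 19 * 9 / 1 = 171 / 1 = 171
Fold in T2=11: gcd(171, 11) = 1; lcm(171, 11) = 171 * 11 / 1 = 1881 / 1 = 1881
Fold in T3=6: gcd(1881, 6) = 3; lcm(1881, 6) = 1881 * 6 / 3 = 11286 / 3 = 3762
Full cycle length = 3762

Answer: 3762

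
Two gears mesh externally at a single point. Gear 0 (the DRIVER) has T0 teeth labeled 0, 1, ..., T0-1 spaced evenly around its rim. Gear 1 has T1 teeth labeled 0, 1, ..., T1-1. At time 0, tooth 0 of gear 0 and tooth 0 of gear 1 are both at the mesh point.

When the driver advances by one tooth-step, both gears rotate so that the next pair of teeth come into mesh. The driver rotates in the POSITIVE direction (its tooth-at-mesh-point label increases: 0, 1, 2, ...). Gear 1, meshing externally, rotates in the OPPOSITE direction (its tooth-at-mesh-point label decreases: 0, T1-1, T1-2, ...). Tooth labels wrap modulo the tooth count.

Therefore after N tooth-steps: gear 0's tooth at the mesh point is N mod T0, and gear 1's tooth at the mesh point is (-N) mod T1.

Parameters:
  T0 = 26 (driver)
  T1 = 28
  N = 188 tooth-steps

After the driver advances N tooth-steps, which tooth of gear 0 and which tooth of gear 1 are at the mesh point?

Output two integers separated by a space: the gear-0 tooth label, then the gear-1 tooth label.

Gear 0 (driver, T0=26): tooth at mesh = N mod T0
  188 = 7 * 26 + 6, so 188 mod 26 = 6
  gear 0 tooth = 6
Gear 1 (driven, T1=28): tooth at mesh = (-N) mod T1
  188 = 6 * 28 + 20, so 188 mod 28 = 20
  (-188) mod 28 = (-20) mod 28 = 28 - 20 = 8
Mesh after 188 steps: gear-0 tooth 6 meets gear-1 tooth 8

Answer: 6 8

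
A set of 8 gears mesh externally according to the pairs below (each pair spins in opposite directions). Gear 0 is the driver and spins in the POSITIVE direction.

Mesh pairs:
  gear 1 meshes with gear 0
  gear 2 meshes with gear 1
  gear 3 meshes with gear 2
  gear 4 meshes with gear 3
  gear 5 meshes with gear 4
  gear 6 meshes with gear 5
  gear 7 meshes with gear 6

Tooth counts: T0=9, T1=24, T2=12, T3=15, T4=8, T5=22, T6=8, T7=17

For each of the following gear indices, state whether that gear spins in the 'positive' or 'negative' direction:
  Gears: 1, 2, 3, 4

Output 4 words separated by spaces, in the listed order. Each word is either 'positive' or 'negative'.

Gear 0 (driver): positive (depth 0)
  gear 1: meshes with gear 0 -> depth 1 -> negative (opposite of gear 0)
  gear 2: meshes with gear 1 -> depth 2 -> positive (opposite of gear 1)
  gear 3: meshes with gear 2 -> depth 3 -> negative (opposite of gear 2)
  gear 4: meshes with gear 3 -> depth 4 -> positive (opposite of gear 3)
  gear 5: meshes with gear 4 -> depth 5 -> negative (opposite of gear 4)
  gear 6: meshes with gear 5 -> depth 6 -> positive (opposite of gear 5)
  gear 7: meshes with gear 6 -> depth 7 -> negative (opposite of gear 6)
Queried indices 1, 2, 3, 4 -> negative, positive, negative, positive

Answer: negative positive negative positive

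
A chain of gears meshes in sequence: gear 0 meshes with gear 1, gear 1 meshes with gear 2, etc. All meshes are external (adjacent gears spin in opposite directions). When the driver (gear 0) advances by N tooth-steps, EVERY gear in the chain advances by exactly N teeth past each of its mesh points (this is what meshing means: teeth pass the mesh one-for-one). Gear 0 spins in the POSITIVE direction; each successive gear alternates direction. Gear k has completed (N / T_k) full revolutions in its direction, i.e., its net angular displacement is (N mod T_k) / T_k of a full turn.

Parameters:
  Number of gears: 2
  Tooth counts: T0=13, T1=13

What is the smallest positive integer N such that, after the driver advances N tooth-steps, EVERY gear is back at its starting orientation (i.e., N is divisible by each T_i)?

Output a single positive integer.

Gear k returns to start when N is a multiple of T_k.
All gears at start simultaneously when N is a common multiple of [13, 13]; the smallest such N is lcm(13, 13).
Start: lcm = T0 = 13
Fold in T1=13: gcd(13, 13) = 13; lcm(13, 13) = 13 * 13 / 13 = 169 / 13 = 13
Full cycle length = 13

Answer: 13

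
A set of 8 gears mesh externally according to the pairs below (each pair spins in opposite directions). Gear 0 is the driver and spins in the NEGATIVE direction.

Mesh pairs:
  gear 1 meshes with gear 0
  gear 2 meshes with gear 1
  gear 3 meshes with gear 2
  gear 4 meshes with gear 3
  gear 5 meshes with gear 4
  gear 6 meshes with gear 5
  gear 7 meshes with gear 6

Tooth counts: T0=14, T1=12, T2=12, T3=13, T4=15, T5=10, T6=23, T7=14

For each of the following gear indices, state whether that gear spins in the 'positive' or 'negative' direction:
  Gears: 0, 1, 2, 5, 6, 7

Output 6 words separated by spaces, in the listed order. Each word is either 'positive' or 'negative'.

Answer: negative positive negative positive negative positive

Derivation:
Gear 0 (driver): negative (depth 0)
  gear 1: meshes with gear 0 -> depth 1 -> positive (opposite of gear 0)
  gear 2: meshes with gear 1 -> depth 2 -> negative (opposite of gear 1)
  gear 3: meshes with gear 2 -> depth 3 -> positive (opposite of gear 2)
  gear 4: meshes with gear 3 -> depth 4 -> negative (opposite of gear 3)
  gear 5: meshes with gear 4 -> depth 5 -> positive (opposite of gear 4)
  gear 6: meshes with gear 5 -> depth 6 -> negative (opposite of gear 5)
  gear 7: meshes with gear 6 -> depth 7 -> positive (opposite of gear 6)
Queried indices 0, 1, 2, 5, 6, 7 -> negative, positive, negative, positive, negative, positive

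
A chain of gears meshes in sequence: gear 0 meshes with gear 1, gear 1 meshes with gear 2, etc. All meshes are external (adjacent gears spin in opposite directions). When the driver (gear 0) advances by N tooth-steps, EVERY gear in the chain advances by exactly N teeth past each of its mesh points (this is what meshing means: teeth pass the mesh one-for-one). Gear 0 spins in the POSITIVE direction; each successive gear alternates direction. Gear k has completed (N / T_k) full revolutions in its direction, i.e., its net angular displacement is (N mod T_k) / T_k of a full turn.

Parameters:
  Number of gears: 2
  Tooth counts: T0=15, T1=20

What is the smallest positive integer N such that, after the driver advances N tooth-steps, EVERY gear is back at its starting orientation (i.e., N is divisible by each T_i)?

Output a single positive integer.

Answer: 60

Derivation:
Gear k returns to start when N is a multiple of T_k.
All gears at start simultaneously when N is a common multiple of [15, 20]; the smallest such N is lcm(15, 20).
Start: lcm = T0 = 15
Fold in T1=20: gcd(15, 20) = 5; lcm(15, 20) = 15 * 20 / 5 = 300 / 5 = 60
Full cycle length = 60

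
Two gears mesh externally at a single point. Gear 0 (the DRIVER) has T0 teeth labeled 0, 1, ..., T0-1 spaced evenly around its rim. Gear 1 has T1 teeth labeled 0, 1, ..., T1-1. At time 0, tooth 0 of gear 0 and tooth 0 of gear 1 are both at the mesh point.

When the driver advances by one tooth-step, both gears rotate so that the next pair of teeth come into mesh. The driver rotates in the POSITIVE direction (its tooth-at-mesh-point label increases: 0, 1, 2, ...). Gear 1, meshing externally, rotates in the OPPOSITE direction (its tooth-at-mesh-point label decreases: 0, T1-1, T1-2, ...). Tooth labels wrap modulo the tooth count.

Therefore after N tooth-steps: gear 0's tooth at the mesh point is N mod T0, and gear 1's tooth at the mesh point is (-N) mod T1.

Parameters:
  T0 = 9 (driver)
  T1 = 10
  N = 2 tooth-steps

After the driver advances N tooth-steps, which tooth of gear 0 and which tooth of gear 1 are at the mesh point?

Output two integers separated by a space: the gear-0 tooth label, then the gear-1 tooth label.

Answer: 2 8

Derivation:
Gear 0 (driver, T0=9): tooth at mesh = N mod T0
  2 = 0 * 9 + 2, so 2 mod 9 = 2
  gear 0 tooth = 2
Gear 1 (driven, T1=10): tooth at mesh = (-N) mod T1
  2 = 0 * 10 + 2, so 2 mod 10 = 2
  (-2) mod 10 = (-2) mod 10 = 10 - 2 = 8
Mesh after 2 steps: gear-0 tooth 2 meets gear-1 tooth 8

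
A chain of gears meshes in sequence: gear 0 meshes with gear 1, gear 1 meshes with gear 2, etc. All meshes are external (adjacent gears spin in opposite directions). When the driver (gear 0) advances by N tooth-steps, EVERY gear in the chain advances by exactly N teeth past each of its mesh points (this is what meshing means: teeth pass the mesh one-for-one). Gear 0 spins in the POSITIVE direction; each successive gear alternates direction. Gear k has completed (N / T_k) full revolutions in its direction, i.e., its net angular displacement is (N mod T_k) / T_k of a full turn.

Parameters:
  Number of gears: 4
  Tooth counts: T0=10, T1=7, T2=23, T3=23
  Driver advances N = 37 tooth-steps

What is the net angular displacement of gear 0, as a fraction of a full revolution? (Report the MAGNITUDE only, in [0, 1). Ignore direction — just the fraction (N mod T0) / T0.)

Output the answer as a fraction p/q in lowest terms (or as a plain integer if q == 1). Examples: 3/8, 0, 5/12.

Answer: 7/10

Derivation:
Chain of 4 gears, tooth counts: [10, 7, 23, 23]
  gear 0: T0=10, direction=positive, advance = 37 mod 10 = 7 teeth = 7/10 turn
  gear 1: T1=7, direction=negative, advance = 37 mod 7 = 2 teeth = 2/7 turn
  gear 2: T2=23, direction=positive, advance = 37 mod 23 = 14 teeth = 14/23 turn
  gear 3: T3=23, direction=negative, advance = 37 mod 23 = 14 teeth = 14/23 turn
Gear 0: 37 mod 10 = 7
Fraction = 7 / 10 = 7/10 (gcd(7,10)=1) = 7/10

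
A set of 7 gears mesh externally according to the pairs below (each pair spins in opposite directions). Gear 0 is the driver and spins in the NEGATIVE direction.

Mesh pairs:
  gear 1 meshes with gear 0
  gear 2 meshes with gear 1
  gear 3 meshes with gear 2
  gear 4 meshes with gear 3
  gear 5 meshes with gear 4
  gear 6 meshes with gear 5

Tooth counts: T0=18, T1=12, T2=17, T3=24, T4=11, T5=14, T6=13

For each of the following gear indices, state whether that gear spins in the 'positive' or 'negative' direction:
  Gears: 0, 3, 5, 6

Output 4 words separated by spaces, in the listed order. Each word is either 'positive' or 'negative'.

Answer: negative positive positive negative

Derivation:
Gear 0 (driver): negative (depth 0)
  gear 1: meshes with gear 0 -> depth 1 -> positive (opposite of gear 0)
  gear 2: meshes with gear 1 -> depth 2 -> negative (opposite of gear 1)
  gear 3: meshes with gear 2 -> depth 3 -> positive (opposite of gear 2)
  gear 4: meshes with gear 3 -> depth 4 -> negative (opposite of gear 3)
  gear 5: meshes with gear 4 -> depth 5 -> positive (opposite of gear 4)
  gear 6: meshes with gear 5 -> depth 6 -> negative (opposite of gear 5)
Queried indices 0, 3, 5, 6 -> negative, positive, positive, negative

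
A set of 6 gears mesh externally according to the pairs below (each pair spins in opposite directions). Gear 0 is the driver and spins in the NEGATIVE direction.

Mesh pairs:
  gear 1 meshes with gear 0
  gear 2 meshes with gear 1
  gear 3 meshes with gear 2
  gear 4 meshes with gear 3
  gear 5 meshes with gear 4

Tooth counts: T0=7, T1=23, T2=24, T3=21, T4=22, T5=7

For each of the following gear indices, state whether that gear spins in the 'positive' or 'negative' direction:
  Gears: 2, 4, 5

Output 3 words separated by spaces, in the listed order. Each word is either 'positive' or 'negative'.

Answer: negative negative positive

Derivation:
Gear 0 (driver): negative (depth 0)
  gear 1: meshes with gear 0 -> depth 1 -> positive (opposite of gear 0)
  gear 2: meshes with gear 1 -> depth 2 -> negative (opposite of gear 1)
  gear 3: meshes with gear 2 -> depth 3 -> positive (opposite of gear 2)
  gear 4: meshes with gear 3 -> depth 4 -> negative (opposite of gear 3)
  gear 5: meshes with gear 4 -> depth 5 -> positive (opposite of gear 4)
Queried indices 2, 4, 5 -> negative, negative, positive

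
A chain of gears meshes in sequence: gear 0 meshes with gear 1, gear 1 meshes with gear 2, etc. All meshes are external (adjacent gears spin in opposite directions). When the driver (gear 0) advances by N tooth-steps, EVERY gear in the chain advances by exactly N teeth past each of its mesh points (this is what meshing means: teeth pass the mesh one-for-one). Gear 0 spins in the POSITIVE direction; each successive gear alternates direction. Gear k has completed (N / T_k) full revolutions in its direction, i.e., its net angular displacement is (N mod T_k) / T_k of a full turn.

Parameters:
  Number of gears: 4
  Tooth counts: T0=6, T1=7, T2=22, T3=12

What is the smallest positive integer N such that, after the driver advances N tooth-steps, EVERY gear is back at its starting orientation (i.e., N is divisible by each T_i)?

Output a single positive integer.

Answer: 924

Derivation:
Gear k returns to start when N is a multiple of T_k.
All gears at start simultaneously when N is a common multiple of [6, 7, 22, 12]; the smallest such N is lcm(6, 7, 22, 12).
Start: lcm = T0 = 6
Fold in T1=7: gcd(6, 7) = 1; lcm(6, 7) = 6 * 7 / 1 = 42 / 1 = 42
Fold in T2=22: gcd(42, 22) = 2; lcm(42, 22) = 42 * 22 / 2 = 924 / 2 = 462
Fold in T3=12: gcd(462, 12) = 6; lcm(462, 12) = 462 * 12 / 6 = 5544 / 6 = 924
Full cycle length = 924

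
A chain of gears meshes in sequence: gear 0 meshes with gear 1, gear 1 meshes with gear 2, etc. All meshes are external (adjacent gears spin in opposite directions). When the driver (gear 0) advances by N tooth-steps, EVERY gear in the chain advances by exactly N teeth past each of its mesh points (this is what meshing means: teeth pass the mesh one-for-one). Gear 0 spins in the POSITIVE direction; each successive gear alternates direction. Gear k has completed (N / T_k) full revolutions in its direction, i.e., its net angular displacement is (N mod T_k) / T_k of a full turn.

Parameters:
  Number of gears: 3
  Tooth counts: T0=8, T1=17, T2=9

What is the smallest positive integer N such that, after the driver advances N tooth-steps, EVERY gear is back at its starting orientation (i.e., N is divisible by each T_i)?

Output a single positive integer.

Answer: 1224

Derivation:
Gear k returns to start when N is a multiple of T_k.
All gears at start simultaneously when N is a common multiple of [8, 17, 9]; the smallest such N is lcm(8, 17, 9).
Start: lcm = T0 = 8
Fold in T1=17: gcd(8, 17) = 1; lcm(8, 17) = 8 * 17 / 1 = 136 / 1 = 136
Fold in T2=9: gcd(136, 9) = 1; lcm(136, 9) = 136 * 9 / 1 = 1224 / 1 = 1224
Full cycle length = 1224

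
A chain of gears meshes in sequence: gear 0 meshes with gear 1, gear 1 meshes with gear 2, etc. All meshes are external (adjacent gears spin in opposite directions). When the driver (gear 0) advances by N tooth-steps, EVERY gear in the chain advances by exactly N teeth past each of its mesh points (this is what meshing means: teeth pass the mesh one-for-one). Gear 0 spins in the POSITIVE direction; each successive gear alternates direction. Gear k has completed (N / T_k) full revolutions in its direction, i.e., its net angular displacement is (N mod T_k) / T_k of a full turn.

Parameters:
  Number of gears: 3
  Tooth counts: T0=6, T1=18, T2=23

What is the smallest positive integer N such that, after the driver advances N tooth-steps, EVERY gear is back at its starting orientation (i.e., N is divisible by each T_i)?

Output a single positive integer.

Gear k returns to start when N is a multiple of T_k.
All gears at start simultaneously when N is a common multiple of [6, 18, 23]; the smallest such N is lcm(6, 18, 23).
Start: lcm = T0 = 6
Fold in T1=18: gcd(6, 18) = 6; lcm(6, 18) = 6 * 18 / 6 = 108 / 6 = 18
Fold in T2=23: gcd(18, 23) = 1; lcm(18, 23) = 18 * 23 / 1 = 414 / 1 = 414
Full cycle length = 414

Answer: 414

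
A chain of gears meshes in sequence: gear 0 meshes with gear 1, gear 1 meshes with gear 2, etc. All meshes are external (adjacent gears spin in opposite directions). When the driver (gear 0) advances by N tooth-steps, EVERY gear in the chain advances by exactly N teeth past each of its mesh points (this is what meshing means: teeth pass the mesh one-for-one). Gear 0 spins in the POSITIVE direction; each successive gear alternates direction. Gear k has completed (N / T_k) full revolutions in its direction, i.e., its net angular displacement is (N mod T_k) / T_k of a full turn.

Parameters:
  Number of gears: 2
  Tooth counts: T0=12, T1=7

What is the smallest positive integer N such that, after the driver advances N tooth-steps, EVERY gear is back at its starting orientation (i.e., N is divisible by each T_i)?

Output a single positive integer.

Gear k returns to start when N is a multiple of T_k.
All gears at start simultaneously when N is a common multiple of [12, 7]; the smallest such N is lcm(12, 7).
Start: lcm = T0 = 12
Fold in T1=7: gcd(12, 7) = 1; lcm(12, 7) = 12 * 7 / 1 = 84 / 1 = 84
Full cycle length = 84

Answer: 84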